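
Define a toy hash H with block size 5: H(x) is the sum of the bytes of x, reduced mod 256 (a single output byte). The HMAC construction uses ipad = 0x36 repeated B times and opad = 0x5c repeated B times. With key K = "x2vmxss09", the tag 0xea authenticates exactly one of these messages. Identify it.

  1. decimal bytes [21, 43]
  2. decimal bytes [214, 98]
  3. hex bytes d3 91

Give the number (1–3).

Key "x2vmxss09" = 78 32 76 6d 78 73 73 30 39 is 9 bytes > B = 5, so hash it first: H(key) = 54, then zero-pad to 5 bytes: K' = 54 00 00 00 00.
K' ⊕ ipad = 62 36 36 36 36; K' ⊕ opad = 08 5c 5c 5c 5c.
m1: inner = H(62 36 36 36 36 15 2b) = 7a; tag = H(08 5c 5c 5c 5c 7a) = f2
m2: inner = H(62 36 36 36 36 d6 62) = 72; tag = H(08 5c 5c 5c 5c 72) = ea ← matches
m3: inner = H(62 36 36 36 36 d3 91) = 9e; tag = H(08 5c 5c 5c 5c 9e) = 16

2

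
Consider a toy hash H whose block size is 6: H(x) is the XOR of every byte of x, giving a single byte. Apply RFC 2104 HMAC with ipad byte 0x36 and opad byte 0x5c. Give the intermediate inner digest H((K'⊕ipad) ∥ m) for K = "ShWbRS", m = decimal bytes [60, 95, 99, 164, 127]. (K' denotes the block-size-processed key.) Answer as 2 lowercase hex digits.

Key "ShWbRS" = 53 68 57 62 52 53 is exactly B = 6 bytes: K' = 53 68 57 62 52 53.
K' ⊕ ipad = 65 5e 61 54 64 65.
Inner input = 65 5e 61 54 64 65 ∥ 3c 5f 63 a4 7f.
Inner hash: XOR 65⊕5e⊕61⊕54⊕64⊕65⊕3c⊕5f⊕63⊕a4⊕7f = d4.

d4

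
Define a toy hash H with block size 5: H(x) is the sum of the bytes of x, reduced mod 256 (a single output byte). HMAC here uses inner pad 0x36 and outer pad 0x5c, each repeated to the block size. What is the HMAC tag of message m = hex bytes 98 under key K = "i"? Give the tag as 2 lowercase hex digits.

74

Key "i" = 69 is 1 byte ≤ B = 5; zero-pad to 5 bytes: K' = 69 00 00 00 00.
K' ⊕ ipad = 5f 36 36 36 36.  K' ⊕ opad = 35 5c 5c 5c 5c.
Inner input = (K'⊕ipad) ∥ m = 5f 36 36 36 36 ∥ 98.
Inner hash: sum = 95+54+54+54+54+152 = 463; mod 256 = 207 → cf.
Outer input = (K'⊕opad) ∥ inner = 35 5c 5c 5c 5c ∥ cf.
Outer hash (tag): sum = 53+92+92+92+92+207 = 628; mod 256 = 116 → 74.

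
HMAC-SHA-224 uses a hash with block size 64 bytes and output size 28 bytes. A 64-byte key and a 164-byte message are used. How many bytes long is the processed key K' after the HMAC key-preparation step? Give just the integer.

64

Key is 64 ≤ 64 bytes, zero-padded: |K'| = 64.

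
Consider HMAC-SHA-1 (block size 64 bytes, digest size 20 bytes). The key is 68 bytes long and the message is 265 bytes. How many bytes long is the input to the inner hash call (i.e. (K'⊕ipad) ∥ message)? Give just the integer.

329

Key is 68 > 64 bytes, so it is hashed to 20 bytes then zero-padded to 64: |K'| = 64.
Inner input = (K'⊕ipad) ∥ m → 64 + 265 = 329 bytes.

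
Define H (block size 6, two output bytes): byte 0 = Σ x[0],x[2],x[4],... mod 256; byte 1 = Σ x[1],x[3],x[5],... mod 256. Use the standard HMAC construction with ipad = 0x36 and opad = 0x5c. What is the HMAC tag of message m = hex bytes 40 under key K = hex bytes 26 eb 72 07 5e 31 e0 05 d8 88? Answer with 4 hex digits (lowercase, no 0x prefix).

Key hex bytes 26 eb 72 07 5e 31 e0 05 d8 88 is 10 bytes > B = 6, so hash it first: H(key) = ae b0, then zero-pad to 6 bytes: K' = ae b0 00 00 00 00.
K' ⊕ ipad = 98 86 36 36 36 36.  K' ⊕ opad = f2 ec 5c 5c 5c 5c.
Inner input = (K'⊕ipad) ∥ m = 98 86 36 36 36 36 ∥ 40.
Inner hash: even-index sum = 324 mod 256 = 68; odd-index sum = 242 mod 256 = 242 → 44 f2.
Outer input = (K'⊕opad) ∥ inner = f2 ec 5c 5c 5c 5c ∥ 44 f2.
Outer hash (tag): even-index sum = 494 mod 256 = 238; odd-index sum = 662 mod 256 = 150 → ee 96.

ee96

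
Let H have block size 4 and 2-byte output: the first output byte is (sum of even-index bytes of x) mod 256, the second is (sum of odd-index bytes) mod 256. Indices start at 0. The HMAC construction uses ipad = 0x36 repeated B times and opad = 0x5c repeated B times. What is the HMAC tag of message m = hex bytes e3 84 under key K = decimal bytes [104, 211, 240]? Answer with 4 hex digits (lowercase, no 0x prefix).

Key decimal bytes [104, 211, 240] = 68 d3 f0 is 3 bytes ≤ B = 4; zero-pad to 4 bytes: K' = 68 d3 f0 00.
K' ⊕ ipad = 5e e5 c6 36.  K' ⊕ opad = 34 8f ac 5c.
Inner input = (K'⊕ipad) ∥ m = 5e e5 c6 36 ∥ e3 84.
Inner hash: even-index sum = 519 mod 256 = 7; odd-index sum = 415 mod 256 = 159 → 07 9f.
Outer input = (K'⊕opad) ∥ inner = 34 8f ac 5c ∥ 07 9f.
Outer hash (tag): even-index sum = 231 mod 256 = 231; odd-index sum = 394 mod 256 = 138 → e7 8a.

e78a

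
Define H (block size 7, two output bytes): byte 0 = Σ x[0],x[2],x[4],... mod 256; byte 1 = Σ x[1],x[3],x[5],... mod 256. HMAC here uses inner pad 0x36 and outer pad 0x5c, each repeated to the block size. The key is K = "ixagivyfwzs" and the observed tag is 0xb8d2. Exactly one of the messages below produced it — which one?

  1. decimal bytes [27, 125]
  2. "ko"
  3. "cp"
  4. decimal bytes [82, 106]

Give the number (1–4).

Key "ixagivyfwzs" = 69 78 61 67 69 76 79 66 77 7a 73 is 11 bytes > B = 7, so hash it first: H(key) = 96 35, then zero-pad to 7 bytes: K' = 96 35 00 00 00 00 00.
K' ⊕ ipad = a0 03 36 36 36 36 36; K' ⊕ opad = ca 69 5c 5c 5c 5c 5c.
m1: inner = H(a0 03 36 36 36 36 36 1b 7d) = bf 8a; tag = H(ca 69 5c 5c 5c 5c 5c bf 8a) = 68e0
m2: inner = H(a0 03 36 36 36 36 36 6b 6f) = b1 da; tag = H(ca 69 5c 5c 5c 5c 5c b1 da) = b8d2 ← matches
m3: inner = H(a0 03 36 36 36 36 36 63 70) = b2 d2; tag = H(ca 69 5c 5c 5c 5c 5c b2 d2) = b0d3
m4: inner = H(a0 03 36 36 36 36 36 52 6a) = ac c1; tag = H(ca 69 5c 5c 5c 5c 5c ac c1) = 9fcd

2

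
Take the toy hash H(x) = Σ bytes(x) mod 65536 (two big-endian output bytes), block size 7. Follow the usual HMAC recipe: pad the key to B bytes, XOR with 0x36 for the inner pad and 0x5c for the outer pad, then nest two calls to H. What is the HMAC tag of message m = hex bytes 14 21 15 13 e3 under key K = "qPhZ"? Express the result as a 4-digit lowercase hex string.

Key "qPhZ" = 71 50 68 5a is 4 bytes ≤ B = 7; zero-pad to 7 bytes: K' = 71 50 68 5a 00 00 00.
K' ⊕ ipad = 47 66 5e 6c 36 36 36.  K' ⊕ opad = 2d 0c 34 06 5c 5c 5c.
Inner input = (K'⊕ipad) ∥ m = 47 66 5e 6c 36 36 36 ∥ 14 21 15 13 e3.
Inner hash: sum = 71+102+94+108+54+54+54+20+33+21+19+227 = 857 → 03 59.
Outer input = (K'⊕opad) ∥ inner = 2d 0c 34 06 5c 5c 5c ∥ 03 59.
Outer hash (tag): sum = 45+12+52+6+92+92+92+3+89 = 483 → 01 e3.

01e3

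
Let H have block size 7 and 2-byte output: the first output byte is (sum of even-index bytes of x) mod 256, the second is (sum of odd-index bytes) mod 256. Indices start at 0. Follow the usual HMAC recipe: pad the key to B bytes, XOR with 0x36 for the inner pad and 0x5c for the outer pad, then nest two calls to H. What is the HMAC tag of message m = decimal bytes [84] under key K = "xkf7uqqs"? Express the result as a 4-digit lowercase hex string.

Key "xkf7uqqs" = 78 6b 66 37 75 71 71 73 is 8 bytes > B = 7, so hash it first: H(key) = c4 86, then zero-pad to 7 bytes: K' = c4 86 00 00 00 00 00.
K' ⊕ ipad = f2 b0 36 36 36 36 36.  K' ⊕ opad = 98 da 5c 5c 5c 5c 5c.
Inner input = (K'⊕ipad) ∥ m = f2 b0 36 36 36 36 36 ∥ 54.
Inner hash: even-index sum = 404 mod 256 = 148; odd-index sum = 368 mod 256 = 112 → 94 70.
Outer input = (K'⊕opad) ∥ inner = 98 da 5c 5c 5c 5c 5c ∥ 94 70.
Outer hash (tag): even-index sum = 540 mod 256 = 28; odd-index sum = 550 mod 256 = 38 → 1c 26.

1c26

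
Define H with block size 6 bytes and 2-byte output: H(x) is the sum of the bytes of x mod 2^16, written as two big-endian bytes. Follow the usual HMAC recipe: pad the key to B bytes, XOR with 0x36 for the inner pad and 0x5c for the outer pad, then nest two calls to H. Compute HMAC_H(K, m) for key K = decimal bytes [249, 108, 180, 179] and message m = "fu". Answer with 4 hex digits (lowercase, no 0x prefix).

Key decimal bytes [249, 108, 180, 179] = f9 6c b4 b3 is 4 bytes ≤ B = 6; zero-pad to 6 bytes: K' = f9 6c b4 b3 00 00.
K' ⊕ ipad = cf 5a 82 85 36 36.  K' ⊕ opad = a5 30 e8 ef 5c 5c.
Inner input = (K'⊕ipad) ∥ m = cf 5a 82 85 36 36 ∥ 66 75.
Inner hash: sum = 207+90+130+133+54+54+102+117 = 887 → 03 77.
Outer input = (K'⊕opad) ∥ inner = a5 30 e8 ef 5c 5c ∥ 03 77.
Outer hash (tag): sum = 165+48+232+239+92+92+3+119 = 990 → 03 de.

03de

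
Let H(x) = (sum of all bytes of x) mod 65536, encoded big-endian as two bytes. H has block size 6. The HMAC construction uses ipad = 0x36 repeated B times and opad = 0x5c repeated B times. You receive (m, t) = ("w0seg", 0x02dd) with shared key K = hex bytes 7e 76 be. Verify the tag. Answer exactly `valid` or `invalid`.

Key hex bytes 7e 76 be is 3 bytes ≤ B = 6; zero-pad to 6 bytes: K' = 7e 76 be 00 00 00.
K' ⊕ ipad = 48 40 88 36 36 36; K' ⊕ opad = 22 2a e2 5c 5c 5c.
Inner hash: sum = 72+64+136+54+54+54+119+48+115+101+103 = 920 → 03 98.
Outer hash (recomputed tag): sum = 34+42+226+92+92+92+3+152 = 733 → 02 dd.
Recomputed tag = 02dd; claimed = 02dd → match.

valid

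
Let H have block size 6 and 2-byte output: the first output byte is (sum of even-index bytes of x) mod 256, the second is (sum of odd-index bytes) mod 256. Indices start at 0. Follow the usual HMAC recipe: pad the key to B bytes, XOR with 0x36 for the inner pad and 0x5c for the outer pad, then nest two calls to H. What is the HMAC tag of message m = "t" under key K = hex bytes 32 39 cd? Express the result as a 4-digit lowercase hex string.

0498

Key hex bytes 32 39 cd is 3 bytes ≤ B = 6; zero-pad to 6 bytes: K' = 32 39 cd 00 00 00.
K' ⊕ ipad = 04 0f fb 36 36 36.  K' ⊕ opad = 6e 65 91 5c 5c 5c.
Inner input = (K'⊕ipad) ∥ m = 04 0f fb 36 36 36 ∥ 74.
Inner hash: even-index sum = 425 mod 256 = 169; odd-index sum = 123 mod 256 = 123 → a9 7b.
Outer input = (K'⊕opad) ∥ inner = 6e 65 91 5c 5c 5c ∥ a9 7b.
Outer hash (tag): even-index sum = 516 mod 256 = 4; odd-index sum = 408 mod 256 = 152 → 04 98.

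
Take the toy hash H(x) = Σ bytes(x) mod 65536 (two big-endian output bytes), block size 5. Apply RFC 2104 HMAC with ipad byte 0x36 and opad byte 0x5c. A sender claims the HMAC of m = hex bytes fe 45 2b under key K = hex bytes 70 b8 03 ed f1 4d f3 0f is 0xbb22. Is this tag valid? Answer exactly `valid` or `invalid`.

Key hex bytes 70 b8 03 ed f1 4d f3 0f is 8 bytes > B = 5, so hash it first: H(key) = 04 58, then zero-pad to 5 bytes: K' = 04 58 00 00 00.
K' ⊕ ipad = 32 6e 36 36 36; K' ⊕ opad = 58 04 5c 5c 5c.
Inner hash: sum = 50+110+54+54+54+254+69+43 = 688 → 02 b0.
Outer hash (recomputed tag): sum = 88+4+92+92+92+2+176 = 546 → 02 22.
Recomputed tag = 0222; claimed = bb22 → mismatch.

invalid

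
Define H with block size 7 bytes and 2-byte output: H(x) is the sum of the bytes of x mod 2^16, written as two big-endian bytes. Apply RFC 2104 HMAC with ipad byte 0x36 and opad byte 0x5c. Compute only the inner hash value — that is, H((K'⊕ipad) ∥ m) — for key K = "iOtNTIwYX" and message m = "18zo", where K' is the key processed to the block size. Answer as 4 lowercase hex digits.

029e

Key "iOtNTIwYX" = 69 4f 74 4e 54 49 77 59 58 is 9 bytes > B = 7, so hash it first: H(key) = 03 3f, then zero-pad to 7 bytes: K' = 03 3f 00 00 00 00 00.
K' ⊕ ipad = 35 09 36 36 36 36 36.
Inner input = 35 09 36 36 36 36 36 ∥ 31 38 7a 6f.
Inner hash: sum = 53+9+54+54+54+54+54+49+56+122+111 = 670 → 02 9e.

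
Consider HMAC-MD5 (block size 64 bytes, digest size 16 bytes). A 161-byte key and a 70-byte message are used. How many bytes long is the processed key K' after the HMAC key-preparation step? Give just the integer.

64

Key is 161 > 64 bytes, so it is hashed to 16 bytes then zero-padded to 64: |K'| = 64.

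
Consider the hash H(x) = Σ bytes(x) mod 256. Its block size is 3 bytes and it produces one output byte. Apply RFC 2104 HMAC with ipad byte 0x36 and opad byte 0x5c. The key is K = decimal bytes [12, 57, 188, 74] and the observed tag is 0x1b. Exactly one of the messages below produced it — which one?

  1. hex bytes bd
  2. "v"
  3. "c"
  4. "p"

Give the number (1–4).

3

Key decimal bytes [12, 57, 188, 74] = 0c 39 bc 4a is 4 bytes > B = 3, so hash it first: H(key) = 4b, then zero-pad to 3 bytes: K' = 4b 00 00.
K' ⊕ ipad = 7d 36 36; K' ⊕ opad = 17 5c 5c.
m1: inner = H(7d 36 36 bd) = a6; tag = H(17 5c 5c a6) = 75
m2: inner = H(7d 36 36 76) = 5f; tag = H(17 5c 5c 5f) = 2e
m3: inner = H(7d 36 36 63) = 4c; tag = H(17 5c 5c 4c) = 1b ← matches
m4: inner = H(7d 36 36 70) = 59; tag = H(17 5c 5c 59) = 28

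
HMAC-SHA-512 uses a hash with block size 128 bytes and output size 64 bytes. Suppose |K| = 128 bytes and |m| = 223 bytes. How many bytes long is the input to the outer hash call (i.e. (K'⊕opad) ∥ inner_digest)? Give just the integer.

Key is 128 ≤ 128 bytes, zero-padded: |K'| = 128.
Outer input = (K'⊕opad) ∥ H(inner) → 128 + 64 = 192 bytes.

192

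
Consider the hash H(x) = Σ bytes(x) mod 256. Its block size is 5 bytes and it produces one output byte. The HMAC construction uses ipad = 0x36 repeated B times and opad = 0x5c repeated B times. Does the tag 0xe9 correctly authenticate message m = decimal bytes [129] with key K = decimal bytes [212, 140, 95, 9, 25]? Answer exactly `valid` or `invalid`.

valid

Key decimal bytes [212, 140, 95, 9, 25] = d4 8c 5f 09 19 is exactly B = 5 bytes: K' = d4 8c 5f 09 19.
K' ⊕ ipad = e2 ba 69 3f 2f; K' ⊕ opad = 88 d0 03 55 45.
Inner hash: sum = 226+186+105+63+47+129 = 756; mod 256 = 244 → f4.
Outer hash (recomputed tag): sum = 136+208+3+85+69+244 = 745; mod 256 = 233 → e9.
Recomputed tag = e9; claimed = e9 → match.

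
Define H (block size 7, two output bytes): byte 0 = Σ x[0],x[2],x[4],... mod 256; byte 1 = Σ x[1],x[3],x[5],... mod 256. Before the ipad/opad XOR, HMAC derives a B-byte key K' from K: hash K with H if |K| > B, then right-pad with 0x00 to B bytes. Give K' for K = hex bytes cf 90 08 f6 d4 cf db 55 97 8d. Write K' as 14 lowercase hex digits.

1d370000000000

|K| = 10 > B = 7, so first hash the key.
H(K): even-index sum = 797 mod 256 = 29; odd-index sum = 823 mod 256 = 55 → 1d 37.
Zero-pad H(K) = 1d 37 to 7 bytes: K' = 1d 37 00 00 00 00 00.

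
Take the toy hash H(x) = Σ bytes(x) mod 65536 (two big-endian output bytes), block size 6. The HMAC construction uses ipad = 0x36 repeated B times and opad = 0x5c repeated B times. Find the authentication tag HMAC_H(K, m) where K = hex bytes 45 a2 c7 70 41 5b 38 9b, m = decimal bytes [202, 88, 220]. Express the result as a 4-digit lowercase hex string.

0369

Key hex bytes 45 a2 c7 70 41 5b 38 9b is 8 bytes > B = 6, so hash it first: H(key) = 03 8d, then zero-pad to 6 bytes: K' = 03 8d 00 00 00 00.
K' ⊕ ipad = 35 bb 36 36 36 36.  K' ⊕ opad = 5f d1 5c 5c 5c 5c.
Inner input = (K'⊕ipad) ∥ m = 35 bb 36 36 36 36 ∥ ca 58 dc.
Inner hash: sum = 53+187+54+54+54+54+202+88+220 = 966 → 03 c6.
Outer input = (K'⊕opad) ∥ inner = 5f d1 5c 5c 5c 5c ∥ 03 c6.
Outer hash (tag): sum = 95+209+92+92+92+92+3+198 = 873 → 03 69.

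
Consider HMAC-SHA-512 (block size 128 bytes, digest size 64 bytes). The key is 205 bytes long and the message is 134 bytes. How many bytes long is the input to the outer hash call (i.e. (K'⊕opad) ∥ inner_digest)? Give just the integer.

Key is 205 > 128 bytes, so it is hashed to 64 bytes then zero-padded to 128: |K'| = 128.
Outer input = (K'⊕opad) ∥ H(inner) → 128 + 64 = 192 bytes.

192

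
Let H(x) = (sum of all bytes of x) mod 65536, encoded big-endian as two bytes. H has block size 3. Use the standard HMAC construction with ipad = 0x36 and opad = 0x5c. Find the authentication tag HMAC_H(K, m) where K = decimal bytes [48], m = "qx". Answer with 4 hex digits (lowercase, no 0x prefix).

Key decimal bytes [48] = 30 is 1 byte ≤ B = 3; zero-pad to 3 bytes: K' = 30 00 00.
K' ⊕ ipad = 06 36 36.  K' ⊕ opad = 6c 5c 5c.
Inner input = (K'⊕ipad) ∥ m = 06 36 36 ∥ 71 78.
Inner hash: sum = 6+54+54+113+120 = 347 → 01 5b.
Outer input = (K'⊕opad) ∥ inner = 6c 5c 5c ∥ 01 5b.
Outer hash (tag): sum = 108+92+92+1+91 = 384 → 01 80.

0180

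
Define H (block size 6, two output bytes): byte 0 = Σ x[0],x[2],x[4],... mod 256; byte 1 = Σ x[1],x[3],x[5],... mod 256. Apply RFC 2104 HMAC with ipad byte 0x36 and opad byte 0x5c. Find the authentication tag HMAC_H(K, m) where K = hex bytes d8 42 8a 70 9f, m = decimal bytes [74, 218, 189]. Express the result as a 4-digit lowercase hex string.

Key hex bytes d8 42 8a 70 9f is 5 bytes ≤ B = 6; zero-pad to 6 bytes: K' = d8 42 8a 70 9f 00.
K' ⊕ ipad = ee 74 bc 46 a9 36.  K' ⊕ opad = 84 1e d6 2c c3 5c.
Inner input = (K'⊕ipad) ∥ m = ee 74 bc 46 a9 36 ∥ 4a da bd.
Inner hash: even-index sum = 858 mod 256 = 90; odd-index sum = 458 mod 256 = 202 → 5a ca.
Outer input = (K'⊕opad) ∥ inner = 84 1e d6 2c c3 5c ∥ 5a ca.
Outer hash (tag): even-index sum = 631 mod 256 = 119; odd-index sum = 368 mod 256 = 112 → 77 70.

7770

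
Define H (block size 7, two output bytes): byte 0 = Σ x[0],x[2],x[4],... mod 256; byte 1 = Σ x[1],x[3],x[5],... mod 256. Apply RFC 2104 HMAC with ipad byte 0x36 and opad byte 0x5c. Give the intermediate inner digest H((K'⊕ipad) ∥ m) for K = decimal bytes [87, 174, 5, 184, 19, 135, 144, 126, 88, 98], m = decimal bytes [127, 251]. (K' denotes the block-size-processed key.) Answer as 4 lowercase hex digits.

fee6

Key decimal bytes [87, 174, 5, 184, 19, 135, 144, 126, 88, 98] = 57 ae 05 b8 13 87 90 7e 58 62 is 10 bytes > B = 7, so hash it first: H(key) = 57 cd, then zero-pad to 7 bytes: K' = 57 cd 00 00 00 00 00.
K' ⊕ ipad = 61 fb 36 36 36 36 36.
Inner input = 61 fb 36 36 36 36 36 ∥ 7f fb.
Inner hash: even-index sum = 510 mod 256 = 254; odd-index sum = 486 mod 256 = 230 → fe e6.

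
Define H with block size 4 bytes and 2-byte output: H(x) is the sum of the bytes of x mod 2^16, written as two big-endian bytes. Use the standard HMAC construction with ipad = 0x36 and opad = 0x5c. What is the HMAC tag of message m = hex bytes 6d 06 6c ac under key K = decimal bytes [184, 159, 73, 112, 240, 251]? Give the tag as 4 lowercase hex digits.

02b9

Key decimal bytes [184, 159, 73, 112, 240, 251] = b8 9f 49 70 f0 fb is 6 bytes > B = 4, so hash it first: H(key) = 03 fb, then zero-pad to 4 bytes: K' = 03 fb 00 00.
K' ⊕ ipad = 35 cd 36 36.  K' ⊕ opad = 5f a7 5c 5c.
Inner input = (K'⊕ipad) ∥ m = 35 cd 36 36 ∥ 6d 06 6c ac.
Inner hash: sum = 53+205+54+54+109+6+108+172 = 761 → 02 f9.
Outer input = (K'⊕opad) ∥ inner = 5f a7 5c 5c ∥ 02 f9.
Outer hash (tag): sum = 95+167+92+92+2+249 = 697 → 02 b9.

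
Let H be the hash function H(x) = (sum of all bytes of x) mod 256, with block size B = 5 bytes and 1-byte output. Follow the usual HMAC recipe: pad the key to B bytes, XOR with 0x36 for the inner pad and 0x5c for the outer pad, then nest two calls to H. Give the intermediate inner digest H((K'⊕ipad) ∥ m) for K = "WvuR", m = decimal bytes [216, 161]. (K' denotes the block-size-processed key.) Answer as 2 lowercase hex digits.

Key "WvuR" = 57 76 75 52 is 4 bytes ≤ B = 5; zero-pad to 5 bytes: K' = 57 76 75 52 00.
K' ⊕ ipad = 61 40 43 64 36.
Inner input = 61 40 43 64 36 ∥ d8 a1.
Inner hash: sum = 97+64+67+100+54+216+161 = 759; mod 256 = 247 → f7.

f7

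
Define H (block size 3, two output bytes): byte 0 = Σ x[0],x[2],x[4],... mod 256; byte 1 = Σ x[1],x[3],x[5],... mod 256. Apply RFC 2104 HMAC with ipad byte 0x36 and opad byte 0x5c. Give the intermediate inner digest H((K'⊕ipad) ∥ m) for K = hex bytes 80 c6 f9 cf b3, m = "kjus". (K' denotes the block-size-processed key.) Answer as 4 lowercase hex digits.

Key hex bytes 80 c6 f9 cf b3 is 5 bytes > B = 3, so hash it first: H(key) = 2c 95, then zero-pad to 3 bytes: K' = 2c 95 00.
K' ⊕ ipad = 1a a3 36.
Inner input = 1a a3 36 ∥ 6b 6a 75 73.
Inner hash: even-index sum = 301 mod 256 = 45; odd-index sum = 387 mod 256 = 131 → 2d 83.

2d83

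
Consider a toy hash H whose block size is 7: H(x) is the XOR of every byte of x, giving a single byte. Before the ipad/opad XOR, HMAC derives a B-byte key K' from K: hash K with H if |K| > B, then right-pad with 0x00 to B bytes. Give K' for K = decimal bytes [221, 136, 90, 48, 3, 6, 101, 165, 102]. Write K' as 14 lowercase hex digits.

9c000000000000

|K| = 9 > B = 7, so first hash the key.
H(K): XOR dd⊕88⊕5a⊕30⊕03⊕06⊕65⊕a5⊕66 = 9c.
Zero-pad H(K) = 9c to 7 bytes: K' = 9c 00 00 00 00 00 00.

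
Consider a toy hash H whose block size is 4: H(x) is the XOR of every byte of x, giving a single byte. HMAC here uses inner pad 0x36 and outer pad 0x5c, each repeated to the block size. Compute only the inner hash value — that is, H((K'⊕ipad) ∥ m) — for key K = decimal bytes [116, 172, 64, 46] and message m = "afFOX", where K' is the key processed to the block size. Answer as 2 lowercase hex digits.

Key decimal bytes [116, 172, 64, 46] = 74 ac 40 2e is exactly B = 4 bytes: K' = 74 ac 40 2e.
K' ⊕ ipad = 42 9a 76 18.
Inner input = 42 9a 76 18 ∥ 61 66 46 4f 58.
Inner hash: XOR 42⊕9a⊕76⊕18⊕61⊕66⊕46⊕4f⊕58 = e0.

e0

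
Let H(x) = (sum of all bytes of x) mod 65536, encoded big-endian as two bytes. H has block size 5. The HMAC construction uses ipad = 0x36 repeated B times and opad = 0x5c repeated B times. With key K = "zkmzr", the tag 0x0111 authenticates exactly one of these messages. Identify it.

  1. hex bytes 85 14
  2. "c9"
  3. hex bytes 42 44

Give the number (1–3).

1

Key "zkmzr" = 7a 6b 6d 7a 72 is exactly B = 5 bytes: K' = 7a 6b 6d 7a 72.
K' ⊕ ipad = 4c 5d 5b 4c 44; K' ⊕ opad = 26 37 31 26 2e.
m1: inner = H(4c 5d 5b 4c 44 85 14) = 02 2d; tag = H(26 37 31 26 2e 02 2d) = 0111 ← matches
m2: inner = H(4c 5d 5b 4c 44 63 39) = 02 30; tag = H(26 37 31 26 2e 02 30) = 0114
m3: inner = H(4c 5d 5b 4c 44 42 44) = 02 1a; tag = H(26 37 31 26 2e 02 1a) = 00fe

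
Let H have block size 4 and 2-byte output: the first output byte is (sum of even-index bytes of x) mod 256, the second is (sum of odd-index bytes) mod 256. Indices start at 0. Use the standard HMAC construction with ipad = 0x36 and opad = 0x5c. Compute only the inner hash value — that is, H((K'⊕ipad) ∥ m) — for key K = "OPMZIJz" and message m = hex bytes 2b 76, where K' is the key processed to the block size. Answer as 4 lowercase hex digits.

ca6e

Key "OPMZIJz" = 4f 50 4d 5a 49 4a 7a is 7 bytes > B = 4, so hash it first: H(key) = 5f f4, then zero-pad to 4 bytes: K' = 5f f4 00 00.
K' ⊕ ipad = 69 c2 36 36.
Inner input = 69 c2 36 36 ∥ 2b 76.
Inner hash: even-index sum = 202 mod 256 = 202; odd-index sum = 366 mod 256 = 110 → ca 6e.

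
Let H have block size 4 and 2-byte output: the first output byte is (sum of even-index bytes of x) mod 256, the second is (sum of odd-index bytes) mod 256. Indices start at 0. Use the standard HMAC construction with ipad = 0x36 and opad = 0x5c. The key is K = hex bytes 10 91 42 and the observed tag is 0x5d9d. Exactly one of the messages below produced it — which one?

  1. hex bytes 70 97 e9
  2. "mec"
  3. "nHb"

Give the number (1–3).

Key hex bytes 10 91 42 is 3 bytes ≤ B = 4; zero-pad to 4 bytes: K' = 10 91 42 00.
K' ⊕ ipad = 26 a7 74 36; K' ⊕ opad = 4c cd 1e 5c.
m1: inner = H(26 a7 74 36 70 97 e9) = f3 74; tag = H(4c cd 1e 5c f3 74) = 5d9d ← matches
m2: inner = H(26 a7 74 36 6d 65 63) = 6a 42; tag = H(4c cd 1e 5c 6a 42) = d46b
m3: inner = H(26 a7 74 36 6e 48 62) = 6a 25; tag = H(4c cd 1e 5c 6a 25) = d44e

1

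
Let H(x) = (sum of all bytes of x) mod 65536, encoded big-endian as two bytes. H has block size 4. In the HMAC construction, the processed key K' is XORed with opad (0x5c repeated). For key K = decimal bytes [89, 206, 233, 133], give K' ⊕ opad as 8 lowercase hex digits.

Key decimal bytes [89, 206, 233, 133] = 59 ce e9 85 is exactly B = 4 bytes: K' = 59 ce e9 85.
XOR each byte with 0x5c: 59⊕5c=05, ce⊕5c=92, e9⊕5c=b5, 85⊕5c=d9.

0592b5d9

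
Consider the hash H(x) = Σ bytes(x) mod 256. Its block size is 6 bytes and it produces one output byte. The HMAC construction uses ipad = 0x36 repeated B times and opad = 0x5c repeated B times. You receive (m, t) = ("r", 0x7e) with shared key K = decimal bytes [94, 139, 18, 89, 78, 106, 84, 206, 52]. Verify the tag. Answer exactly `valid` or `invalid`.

Key decimal bytes [94, 139, 18, 89, 78, 106, 84, 206, 52] = 5e 8b 12 59 4e 6a 54 ce 34 is 9 bytes > B = 6, so hash it first: H(key) = 62, then zero-pad to 6 bytes: K' = 62 00 00 00 00 00.
K' ⊕ ipad = 54 36 36 36 36 36; K' ⊕ opad = 3e 5c 5c 5c 5c 5c.
Inner hash: sum = 84+54+54+54+54+54+114 = 468; mod 256 = 212 → d4.
Outer hash (recomputed tag): sum = 62+92+92+92+92+92+212 = 734; mod 256 = 222 → de.
Recomputed tag = de; claimed = 7e → mismatch.

invalid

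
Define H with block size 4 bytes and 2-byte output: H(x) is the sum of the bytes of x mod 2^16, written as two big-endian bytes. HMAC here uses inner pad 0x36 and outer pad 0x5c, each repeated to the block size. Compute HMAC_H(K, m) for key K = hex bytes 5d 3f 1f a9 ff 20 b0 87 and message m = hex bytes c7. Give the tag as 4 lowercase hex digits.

Key hex bytes 5d 3f 1f a9 ff 20 b0 87 is 8 bytes > B = 4, so hash it first: H(key) = 03 ba, then zero-pad to 4 bytes: K' = 03 ba 00 00.
K' ⊕ ipad = 35 8c 36 36.  K' ⊕ opad = 5f e6 5c 5c.
Inner input = (K'⊕ipad) ∥ m = 35 8c 36 36 ∥ c7.
Inner hash: sum = 53+140+54+54+199 = 500 → 01 f4.
Outer input = (K'⊕opad) ∥ inner = 5f e6 5c 5c ∥ 01 f4.
Outer hash (tag): sum = 95+230+92+92+1+244 = 754 → 02 f2.

02f2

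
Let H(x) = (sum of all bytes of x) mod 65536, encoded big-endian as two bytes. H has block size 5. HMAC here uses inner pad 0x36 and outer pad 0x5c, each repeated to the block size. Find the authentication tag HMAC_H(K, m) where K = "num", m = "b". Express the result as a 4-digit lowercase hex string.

Key "num" = 6e 75 6d is 3 bytes ≤ B = 5; zero-pad to 5 bytes: K' = 6e 75 6d 00 00.
K' ⊕ ipad = 58 43 5b 36 36.  K' ⊕ opad = 32 29 31 5c 5c.
Inner input = (K'⊕ipad) ∥ m = 58 43 5b 36 36 ∥ 62.
Inner hash: sum = 88+67+91+54+54+98 = 452 → 01 c4.
Outer input = (K'⊕opad) ∥ inner = 32 29 31 5c 5c ∥ 01 c4.
Outer hash (tag): sum = 50+41+49+92+92+1+196 = 521 → 02 09.

0209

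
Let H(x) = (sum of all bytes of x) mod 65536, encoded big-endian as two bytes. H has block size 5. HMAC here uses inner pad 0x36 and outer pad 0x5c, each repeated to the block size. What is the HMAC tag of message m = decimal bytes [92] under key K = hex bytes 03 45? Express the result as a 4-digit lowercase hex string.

Key hex bytes 03 45 is 2 bytes ≤ B = 5; zero-pad to 5 bytes: K' = 03 45 00 00 00.
K' ⊕ ipad = 35 73 36 36 36.  K' ⊕ opad = 5f 19 5c 5c 5c.
Inner input = (K'⊕ipad) ∥ m = 35 73 36 36 36 ∥ 5c.
Inner hash: sum = 53+115+54+54+54+92 = 422 → 01 a6.
Outer input = (K'⊕opad) ∥ inner = 5f 19 5c 5c 5c ∥ 01 a6.
Outer hash (tag): sum = 95+25+92+92+92+1+166 = 563 → 02 33.

0233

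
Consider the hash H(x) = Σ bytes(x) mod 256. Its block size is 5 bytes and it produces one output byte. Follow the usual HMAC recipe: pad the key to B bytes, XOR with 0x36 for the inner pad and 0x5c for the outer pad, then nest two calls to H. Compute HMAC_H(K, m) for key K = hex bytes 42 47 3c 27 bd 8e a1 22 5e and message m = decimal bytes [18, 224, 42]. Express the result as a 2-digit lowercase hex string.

Key hex bytes 42 47 3c 27 bd 8e a1 22 5e is 9 bytes > B = 5, so hash it first: H(key) = 58, then zero-pad to 5 bytes: K' = 58 00 00 00 00.
K' ⊕ ipad = 6e 36 36 36 36.  K' ⊕ opad = 04 5c 5c 5c 5c.
Inner input = (K'⊕ipad) ∥ m = 6e 36 36 36 36 ∥ 12 e0 2a.
Inner hash: sum = 110+54+54+54+54+18+224+42 = 610; mod 256 = 98 → 62.
Outer input = (K'⊕opad) ∥ inner = 04 5c 5c 5c 5c ∥ 62.
Outer hash (tag): sum = 4+92+92+92+92+98 = 470; mod 256 = 214 → d6.

d6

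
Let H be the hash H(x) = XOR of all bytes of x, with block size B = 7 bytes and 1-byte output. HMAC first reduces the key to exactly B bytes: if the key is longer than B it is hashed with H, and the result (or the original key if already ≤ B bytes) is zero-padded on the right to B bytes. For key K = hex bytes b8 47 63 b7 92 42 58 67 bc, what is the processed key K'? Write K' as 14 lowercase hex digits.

|K| = 9 > B = 7, so first hash the key.
H(K): XOR b8⊕47⊕63⊕b7⊕92⊕42⊕58⊕67⊕bc = 78.
Zero-pad H(K) = 78 to 7 bytes: K' = 78 00 00 00 00 00 00.

78000000000000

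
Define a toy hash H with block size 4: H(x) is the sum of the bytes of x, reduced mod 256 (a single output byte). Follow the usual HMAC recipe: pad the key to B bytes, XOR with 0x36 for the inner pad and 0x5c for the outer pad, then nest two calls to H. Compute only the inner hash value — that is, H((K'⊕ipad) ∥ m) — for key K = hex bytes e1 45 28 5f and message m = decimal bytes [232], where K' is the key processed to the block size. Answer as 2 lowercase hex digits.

Key hex bytes e1 45 28 5f is exactly B = 4 bytes: K' = e1 45 28 5f.
K' ⊕ ipad = d7 73 1e 69.
Inner input = d7 73 1e 69 ∥ e8.
Inner hash: sum = 215+115+30+105+232 = 697; mod 256 = 185 → b9.

b9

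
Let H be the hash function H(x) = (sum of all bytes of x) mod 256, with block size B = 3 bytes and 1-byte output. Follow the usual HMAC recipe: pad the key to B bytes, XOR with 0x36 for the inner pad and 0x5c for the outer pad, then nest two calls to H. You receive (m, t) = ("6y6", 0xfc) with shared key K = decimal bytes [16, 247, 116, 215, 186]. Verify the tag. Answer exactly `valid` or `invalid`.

invalid

Key decimal bytes [16, 247, 116, 215, 186] = 10 f7 74 d7 ba is 5 bytes > B = 3, so hash it first: H(key) = 0c, then zero-pad to 3 bytes: K' = 0c 00 00.
K' ⊕ ipad = 3a 36 36; K' ⊕ opad = 50 5c 5c.
Inner hash: sum = 58+54+54+54+121+54 = 395; mod 256 = 139 → 8b.
Outer hash (recomputed tag): sum = 80+92+92+139 = 403; mod 256 = 147 → 93.
Recomputed tag = 93; claimed = fc → mismatch.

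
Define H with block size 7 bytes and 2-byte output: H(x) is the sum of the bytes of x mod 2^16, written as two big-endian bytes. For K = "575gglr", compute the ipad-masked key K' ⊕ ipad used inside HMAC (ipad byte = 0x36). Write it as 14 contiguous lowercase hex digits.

Key "575gglr" = 35 37 35 67 67 6c 72 is exactly B = 7 bytes: K' = 35 37 35 67 67 6c 72.
XOR each byte with 0x36: 35⊕36=03, 37⊕36=01, 35⊕36=03, 67⊕36=51, 67⊕36=51, 6c⊕36=5a, 72⊕36=44.

03010351515a44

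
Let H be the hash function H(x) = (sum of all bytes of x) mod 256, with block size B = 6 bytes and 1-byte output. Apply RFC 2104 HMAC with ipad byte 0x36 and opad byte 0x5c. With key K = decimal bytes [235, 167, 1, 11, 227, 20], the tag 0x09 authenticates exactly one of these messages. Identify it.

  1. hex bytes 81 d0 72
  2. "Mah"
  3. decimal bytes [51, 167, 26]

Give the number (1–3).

1

Key decimal bytes [235, 167, 1, 11, 227, 20] = eb a7 01 0b e3 14 is exactly B = 6 bytes: K' = eb a7 01 0b e3 14.
K' ⊕ ipad = dd 91 37 3d d5 22; K' ⊕ opad = b7 fb 5d 57 bf 48.
m1: inner = H(dd 91 37 3d d5 22 81 d0 72) = 9c; tag = H(b7 fb 5d 57 bf 48 9c) = 09 ← matches
m2: inner = H(dd 91 37 3d d5 22 4d 61 68) = ef; tag = H(b7 fb 5d 57 bf 48 ef) = 5c
m3: inner = H(dd 91 37 3d d5 22 33 a7 1a) = cd; tag = H(b7 fb 5d 57 bf 48 cd) = 3a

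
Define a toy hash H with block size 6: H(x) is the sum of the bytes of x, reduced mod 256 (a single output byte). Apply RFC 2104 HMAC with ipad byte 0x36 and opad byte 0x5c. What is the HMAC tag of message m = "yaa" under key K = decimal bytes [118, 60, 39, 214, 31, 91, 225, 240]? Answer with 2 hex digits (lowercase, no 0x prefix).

87

Key decimal bytes [118, 60, 39, 214, 31, 91, 225, 240] = 76 3c 27 d6 1f 5b e1 f0 is 8 bytes > B = 6, so hash it first: H(key) = fa, then zero-pad to 6 bytes: K' = fa 00 00 00 00 00.
K' ⊕ ipad = cc 36 36 36 36 36.  K' ⊕ opad = a6 5c 5c 5c 5c 5c.
Inner input = (K'⊕ipad) ∥ m = cc 36 36 36 36 36 ∥ 79 61 61.
Inner hash: sum = 204+54+54+54+54+54+121+97+97 = 789; mod 256 = 21 → 15.
Outer input = (K'⊕opad) ∥ inner = a6 5c 5c 5c 5c 5c ∥ 15.
Outer hash (tag): sum = 166+92+92+92+92+92+21 = 647; mod 256 = 135 → 87.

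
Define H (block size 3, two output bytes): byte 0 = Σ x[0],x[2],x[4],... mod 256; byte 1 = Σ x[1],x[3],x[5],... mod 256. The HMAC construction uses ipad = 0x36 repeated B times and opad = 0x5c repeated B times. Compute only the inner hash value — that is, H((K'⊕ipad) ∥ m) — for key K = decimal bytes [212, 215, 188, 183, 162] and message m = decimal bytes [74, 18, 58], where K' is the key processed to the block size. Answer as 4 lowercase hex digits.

4c3c

Key decimal bytes [212, 215, 188, 183, 162] = d4 d7 bc b7 a2 is 5 bytes > B = 3, so hash it first: H(key) = 32 8e, then zero-pad to 3 bytes: K' = 32 8e 00.
K' ⊕ ipad = 04 b8 36.
Inner input = 04 b8 36 ∥ 4a 12 3a.
Inner hash: even-index sum = 76 mod 256 = 76; odd-index sum = 316 mod 256 = 60 → 4c 3c.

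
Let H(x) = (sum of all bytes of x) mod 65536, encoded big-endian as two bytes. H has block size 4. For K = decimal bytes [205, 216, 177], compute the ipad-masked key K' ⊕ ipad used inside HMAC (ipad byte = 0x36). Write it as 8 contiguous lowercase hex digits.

fbee8736

Key decimal bytes [205, 216, 177] = cd d8 b1 is 3 bytes ≤ B = 4; zero-pad to 4 bytes: K' = cd d8 b1 00.
XOR each byte with 0x36: cd⊕36=fb, d8⊕36=ee, b1⊕36=87, 00⊕36=36.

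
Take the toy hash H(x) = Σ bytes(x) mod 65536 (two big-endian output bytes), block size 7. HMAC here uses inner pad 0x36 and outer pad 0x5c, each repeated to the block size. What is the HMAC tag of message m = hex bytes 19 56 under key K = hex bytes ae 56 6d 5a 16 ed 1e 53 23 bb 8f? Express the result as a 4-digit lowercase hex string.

Key hex bytes ae 56 6d 5a 16 ed 1e 53 23 bb 8f is 11 bytes > B = 7, so hash it first: H(key) = 04 ac, then zero-pad to 7 bytes: K' = 04 ac 00 00 00 00 00.
K' ⊕ ipad = 32 9a 36 36 36 36 36.  K' ⊕ opad = 58 f0 5c 5c 5c 5c 5c.
Inner input = (K'⊕ipad) ∥ m = 32 9a 36 36 36 36 36 ∥ 19 56.
Inner hash: sum = 50+154+54+54+54+54+54+25+86 = 585 → 02 49.
Outer input = (K'⊕opad) ∥ inner = 58 f0 5c 5c 5c 5c 5c ∥ 02 49.
Outer hash (tag): sum = 88+240+92+92+92+92+92+2+73 = 863 → 03 5f.

035f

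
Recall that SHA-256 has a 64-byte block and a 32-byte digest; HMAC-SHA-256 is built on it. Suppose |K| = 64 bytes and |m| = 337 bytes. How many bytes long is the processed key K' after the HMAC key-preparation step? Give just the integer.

64

Key is 64 ≤ 64 bytes, zero-padded: |K'| = 64.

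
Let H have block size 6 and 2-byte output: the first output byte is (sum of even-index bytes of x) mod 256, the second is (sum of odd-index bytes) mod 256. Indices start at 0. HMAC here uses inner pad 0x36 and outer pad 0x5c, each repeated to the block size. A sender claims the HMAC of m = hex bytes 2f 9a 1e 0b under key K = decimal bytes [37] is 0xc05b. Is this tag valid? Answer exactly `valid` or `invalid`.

Key decimal bytes [37] = 25 is 1 byte ≤ B = 6; zero-pad to 6 bytes: K' = 25 00 00 00 00 00.
K' ⊕ ipad = 13 36 36 36 36 36; K' ⊕ opad = 79 5c 5c 5c 5c 5c.
Inner hash: even-index sum = 204 mod 256 = 204; odd-index sum = 327 mod 256 = 71 → cc 47.
Outer hash (recomputed tag): even-index sum = 509 mod 256 = 253; odd-index sum = 347 mod 256 = 91 → fd 5b.
Recomputed tag = fd5b; claimed = c05b → mismatch.

invalid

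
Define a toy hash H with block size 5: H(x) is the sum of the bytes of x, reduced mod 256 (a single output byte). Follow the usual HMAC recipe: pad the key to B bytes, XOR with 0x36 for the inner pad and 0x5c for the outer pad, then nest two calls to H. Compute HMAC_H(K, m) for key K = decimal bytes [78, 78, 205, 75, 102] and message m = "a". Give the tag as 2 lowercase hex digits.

1f

Key decimal bytes [78, 78, 205, 75, 102] = 4e 4e cd 4b 66 is exactly B = 5 bytes: K' = 4e 4e cd 4b 66.
K' ⊕ ipad = 78 78 fb 7d 50.  K' ⊕ opad = 12 12 91 17 3a.
Inner input = (K'⊕ipad) ∥ m = 78 78 fb 7d 50 ∥ 61.
Inner hash: sum = 120+120+251+125+80+97 = 793; mod 256 = 25 → 19.
Outer input = (K'⊕opad) ∥ inner = 12 12 91 17 3a ∥ 19.
Outer hash (tag): sum = 18+18+145+23+58+25 = 287; mod 256 = 31 → 1f.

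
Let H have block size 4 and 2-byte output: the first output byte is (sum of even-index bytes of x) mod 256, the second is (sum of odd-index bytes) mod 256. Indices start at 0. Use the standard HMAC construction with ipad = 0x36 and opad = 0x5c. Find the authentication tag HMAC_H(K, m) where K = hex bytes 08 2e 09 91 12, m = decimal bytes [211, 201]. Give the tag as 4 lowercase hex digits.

f9c7

Key hex bytes 08 2e 09 91 12 is 5 bytes > B = 4, so hash it first: H(key) = 23 bf, then zero-pad to 4 bytes: K' = 23 bf 00 00.
K' ⊕ ipad = 15 89 36 36.  K' ⊕ opad = 7f e3 5c 5c.
Inner input = (K'⊕ipad) ∥ m = 15 89 36 36 ∥ d3 c9.
Inner hash: even-index sum = 286 mod 256 = 30; odd-index sum = 392 mod 256 = 136 → 1e 88.
Outer input = (K'⊕opad) ∥ inner = 7f e3 5c 5c ∥ 1e 88.
Outer hash (tag): even-index sum = 249 mod 256 = 249; odd-index sum = 455 mod 256 = 199 → f9 c7.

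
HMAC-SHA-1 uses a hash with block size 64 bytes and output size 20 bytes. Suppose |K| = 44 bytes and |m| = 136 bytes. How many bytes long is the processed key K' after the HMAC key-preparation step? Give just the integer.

Key is 44 ≤ 64 bytes, zero-padded: |K'| = 64.

64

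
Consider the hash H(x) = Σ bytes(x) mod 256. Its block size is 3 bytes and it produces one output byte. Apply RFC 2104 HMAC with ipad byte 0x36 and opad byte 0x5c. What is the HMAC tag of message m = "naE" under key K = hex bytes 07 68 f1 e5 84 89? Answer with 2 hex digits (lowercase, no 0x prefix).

aa

Key hex bytes 07 68 f1 e5 84 89 is 6 bytes > B = 3, so hash it first: H(key) = 52, then zero-pad to 3 bytes: K' = 52 00 00.
K' ⊕ ipad = 64 36 36.  K' ⊕ opad = 0e 5c 5c.
Inner input = (K'⊕ipad) ∥ m = 64 36 36 ∥ 6e 61 45.
Inner hash: sum = 100+54+54+110+97+69 = 484; mod 256 = 228 → e4.
Outer input = (K'⊕opad) ∥ inner = 0e 5c 5c ∥ e4.
Outer hash (tag): sum = 14+92+92+228 = 426; mod 256 = 170 → aa.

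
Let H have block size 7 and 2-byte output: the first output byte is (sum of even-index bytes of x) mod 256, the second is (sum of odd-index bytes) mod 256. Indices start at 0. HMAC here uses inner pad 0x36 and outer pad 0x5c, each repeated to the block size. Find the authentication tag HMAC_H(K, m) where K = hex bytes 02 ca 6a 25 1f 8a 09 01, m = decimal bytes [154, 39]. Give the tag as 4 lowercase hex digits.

2e49

Key hex bytes 02 ca 6a 25 1f 8a 09 01 is 8 bytes > B = 7, so hash it first: H(key) = 94 7a, then zero-pad to 7 bytes: K' = 94 7a 00 00 00 00 00.
K' ⊕ ipad = a2 4c 36 36 36 36 36.  K' ⊕ opad = c8 26 5c 5c 5c 5c 5c.
Inner input = (K'⊕ipad) ∥ m = a2 4c 36 36 36 36 36 ∥ 9a 27.
Inner hash: even-index sum = 363 mod 256 = 107; odd-index sum = 338 mod 256 = 82 → 6b 52.
Outer input = (K'⊕opad) ∥ inner = c8 26 5c 5c 5c 5c 5c ∥ 6b 52.
Outer hash (tag): even-index sum = 558 mod 256 = 46; odd-index sum = 329 mod 256 = 73 → 2e 49.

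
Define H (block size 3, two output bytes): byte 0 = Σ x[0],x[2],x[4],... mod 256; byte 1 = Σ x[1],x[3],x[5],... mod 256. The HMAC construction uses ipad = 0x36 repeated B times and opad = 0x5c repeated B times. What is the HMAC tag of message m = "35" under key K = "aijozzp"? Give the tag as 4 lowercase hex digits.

Key "aijozzp" = 61 69 6a 6f 7a 7a 70 is 7 bytes > B = 3, so hash it first: H(key) = b5 52, then zero-pad to 3 bytes: K' = b5 52 00.
K' ⊕ ipad = 83 64 36.  K' ⊕ opad = e9 0e 5c.
Inner input = (K'⊕ipad) ∥ m = 83 64 36 ∥ 33 35.
Inner hash: even-index sum = 238 mod 256 = 238; odd-index sum = 151 mod 256 = 151 → ee 97.
Outer input = (K'⊕opad) ∥ inner = e9 0e 5c ∥ ee 97.
Outer hash (tag): even-index sum = 476 mod 256 = 220; odd-index sum = 252 mod 256 = 252 → dc fc.

dcfc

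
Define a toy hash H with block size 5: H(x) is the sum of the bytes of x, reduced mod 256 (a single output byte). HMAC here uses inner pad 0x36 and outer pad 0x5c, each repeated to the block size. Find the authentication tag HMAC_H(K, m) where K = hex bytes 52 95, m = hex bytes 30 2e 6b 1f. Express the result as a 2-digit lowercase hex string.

Key hex bytes 52 95 is 2 bytes ≤ B = 5; zero-pad to 5 bytes: K' = 52 95 00 00 00.
K' ⊕ ipad = 64 a3 36 36 36.  K' ⊕ opad = 0e c9 5c 5c 5c.
Inner input = (K'⊕ipad) ∥ m = 64 a3 36 36 36 ∥ 30 2e 6b 1f.
Inner hash: sum = 100+163+54+54+54+48+46+107+31 = 657; mod 256 = 145 → 91.
Outer input = (K'⊕opad) ∥ inner = 0e c9 5c 5c 5c ∥ 91.
Outer hash (tag): sum = 14+201+92+92+92+145 = 636; mod 256 = 124 → 7c.

7c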